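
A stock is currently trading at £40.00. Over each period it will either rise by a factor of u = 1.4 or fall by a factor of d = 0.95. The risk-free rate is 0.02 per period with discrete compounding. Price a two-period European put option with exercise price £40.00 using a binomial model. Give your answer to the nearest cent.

£2.67

Risk-neutral probability p = (1 + 0.02 − 0.95)/(1.4 − 0.95) = 0.0700/0.4500 = 0.1556
Terminal stock prices: S_uu = 78.4, S_ud = 53.2, S_dd = 36.1
Terminal payoffs (K − S): max(-38.4, 0) = 0, max(-13.2, 0) = 0, max(3.9, 0) = 3.9
Node u (S = 56): V_u = 1/1.02·[0.1556·0.0000 + 0.8444·0.0000] = 0.0000
Node d (S = 38): V_d = 1/1.02·[0.1556·0.0000 + 0.8444·3.9000] = 3.2288
Node 0 (S = 40): V_0 = 1/1.02·[0.1556·0.0000 + 0.8444·3.2288] = 2.6730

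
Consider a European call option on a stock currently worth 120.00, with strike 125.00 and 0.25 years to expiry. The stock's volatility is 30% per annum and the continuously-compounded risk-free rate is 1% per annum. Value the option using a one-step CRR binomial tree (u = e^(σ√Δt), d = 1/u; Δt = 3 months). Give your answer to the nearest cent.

6.77

CRR parameters: u = e^(σ√Δt) = e^(0.3·√0.25) = 1.1618, d = 1/u = 0.8607
Per-period rate: rΔt = 0.01·0.25 = 0.0025, so R = e^0.0025 = 1.0025
Risk-neutral probability p = (e^0.0025 − 0.8607)/(1.1618 − 0.8607) = 0.1418/0.3011 = 0.4709
Terminal stock prices: S_u = 139.4, S_d = 103.3
Terminal payoffs (S − K): max(14.42, 0) = 14.42, max(-21.72, 0) = 0
Node 0 (S = 120): V_0 = e^(−0.0025)·[0.4709·14.4201 + 0.5291·0.0000] = 6.7732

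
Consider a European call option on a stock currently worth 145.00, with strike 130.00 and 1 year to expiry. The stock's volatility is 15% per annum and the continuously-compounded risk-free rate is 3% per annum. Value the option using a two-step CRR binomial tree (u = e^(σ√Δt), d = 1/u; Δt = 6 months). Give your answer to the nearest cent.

21.40

CRR parameters: u = e^(σ√Δt) = e^(0.15·√0.5) = 1.1119, d = 1/u = 0.8994
Per-period rate: rΔt = 0.03·0.5 = 0.015, so R = e^0.015 = 1.0151
Risk-neutral probability p = (e^0.015 − 0.8994)/(1.1119 − 0.8994) = 0.1157/0.2125 = 0.5446
Terminal stock prices: S_uu = 179.3, S_ud = 145, S_dd = 117.3
Terminal payoffs (S − K): max(49.27, 0) = 49.27, max(15, 0) = 15, max(-12.72, 0) = 0
Node u (S = 161.2): V_u = e^(−0.015)·[0.5446·49.2651 + 0.4554·15.0000] = 33.1603
Node d (S = 130.4): V_d = e^(−0.015)·[0.5446·15.0000 + 0.4554·0.0000] = 8.0477
Node 0 (S = 145): V_0 = e^(−0.015)·[0.5446·33.1603 + 0.4554·8.0477] = 21.4010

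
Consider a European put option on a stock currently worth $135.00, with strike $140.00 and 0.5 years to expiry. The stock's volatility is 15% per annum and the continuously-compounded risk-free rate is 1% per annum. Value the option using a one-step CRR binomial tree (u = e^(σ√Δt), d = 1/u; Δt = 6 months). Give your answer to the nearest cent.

CRR parameters: u = e^(σ√Δt) = e^(0.15·√0.5) = 1.1119, d = 1/u = 0.8994
Per-period rate: rΔt = 0.01·0.5 = 0.005, so R = e^0.005 = 1.0050
Risk-neutral probability p = (e^0.005 − 0.8994)/(1.1119 − 0.8994) = 0.1056/0.2125 = 0.4971
Terminal stock prices: S_u = 150.1, S_d = 121.4
Terminal payoffs (K − S): max(-10.11, 0) = 0, max(18.59, 0) = 18.59
Node 0 (S = 135): V_0 = e^(−0.005)·[0.4971·0.0000 + 0.5029·18.5857] = 9.3002

$9.30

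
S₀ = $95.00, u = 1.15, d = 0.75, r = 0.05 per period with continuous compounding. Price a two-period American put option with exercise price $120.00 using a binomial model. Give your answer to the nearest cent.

Risk-neutral probability p = (e^0.05 − 0.75)/(1.15 − 0.75) = 0.3013/0.4000 = 0.7532
Terminal stock prices: S_uu = 125.6, S_ud = 81.94, S_dd = 53.44
Terminal payoffs (K − S): max(-5.637, 0) = 0, max(38.06, 0) = 38.06, max(66.56, 0) = 66.56
Node u (S = 109.2): continuation = e^(−0.05)·[0.7532·0.0000 + 0.2468·38.0625] = 8.9365; exercise value = 10.7500 > continuation, so V_u = 10.7500 (exercise)
Node d (S = 71.25): continuation = e^(−0.05)·[0.7532·38.0625 + 0.2468·66.5625] = 42.8975; exercise value = 48.7500 > continuation, so V_d = 48.7500 (exercise)
Node 0 (S = 95): continuation = e^(−0.05)·[0.7532·10.7500 + 0.2468·48.7500] = 19.1475; exercise value = 25.0000 > continuation, so V_0 = 25.0000 (exercise)

$25.00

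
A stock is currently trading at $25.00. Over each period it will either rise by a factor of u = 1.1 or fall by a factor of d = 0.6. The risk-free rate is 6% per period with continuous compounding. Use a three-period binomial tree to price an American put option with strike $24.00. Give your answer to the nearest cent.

$1.43

Risk-neutral probability p = (e^0.06 − 0.6)/(1.1 − 0.6) = 0.4618/0.5000 = 0.9237
Terminal stock prices: S_uuu = 33.28, S_uud = 18.15, S_udd = 9.9, S_ddd = 5.4
Terminal payoffs (K − S): max(-9.275, 0) = 0, max(5.85, 0) = 5.85, max(14.1, 0) = 14.1, max(18.6, 0) = 18.6
Node uu (S = 30.25): continuation = e^(−0.06)·[0.9237·0.0000 + 0.0763·5.8500] = 0.4205; exercise value = 0.0000 ≤ continuation, so V_uu = 0.4205
Node ud (S = 16.5): continuation = e^(−0.06)·[0.9237·5.8500 + 0.0763·14.1000] = 6.1023; exercise value = 7.5000 > continuation, so V_ud = 7.5000 (exercise)
Node dd (S = 9): continuation = e^(−0.06)·[0.9237·14.1000 + 0.0763·18.6000] = 13.6023; exercise value = 15.0000 > continuation, so V_dd = 15.0000 (exercise)
Node u (S = 27.5): continuation = e^(−0.06)·[0.9237·0.4205 + 0.0763·7.5000] = 0.9049; exercise value = 0.0000 ≤ continuation, so V_u = 0.9049
Node d (S = 15): continuation = e^(−0.06)·[0.9237·7.5000 + 0.0763·15.0000] = 7.6023; exercise value = 9.0000 > continuation, so V_d = 9.0000 (exercise)
Node 0 (S = 25): continuation = e^(−0.06)·[0.9237·0.9049 + 0.0763·9.0000] = 1.4341; exercise value = 0.0000 ≤ continuation, so V_0 = 1.4341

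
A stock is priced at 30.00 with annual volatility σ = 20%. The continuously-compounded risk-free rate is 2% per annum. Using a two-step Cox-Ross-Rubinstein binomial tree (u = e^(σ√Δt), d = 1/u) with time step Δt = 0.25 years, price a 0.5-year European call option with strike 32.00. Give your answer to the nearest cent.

1.15

CRR parameters: u = e^(σ√Δt) = e^(0.2·√0.25) = 1.1052, d = 1/u = 0.9048
Per-period rate: rΔt = 0.02·0.25 = 0.005, so R = e^0.005 = 1.0050
Risk-neutral probability p = (e^0.005 − 0.9048)/(1.1052 − 0.9048) = 0.1002/0.2003 = 0.5000
Terminal stock prices: S_uu = 36.64, S_ud = 30, S_dd = 24.56
Terminal payoffs (S − K): max(4.642, 0) = 4.642, max(-2, 0) = 0, max(-7.438, 0) = 0
Node u (S = 33.16): V_u = e^(−0.005)·[0.5000·4.6421 + 0.5000·0.0000] = 2.3097
Node d (S = 27.15): V_d = e^(−0.005)·[0.5000·0.0000 + 0.5000·0.0000] = 0.0000
Node 0 (S = 30): V_0 = e^(−0.005)·[0.5000·2.3097 + 0.5000·0.0000] = 1.1492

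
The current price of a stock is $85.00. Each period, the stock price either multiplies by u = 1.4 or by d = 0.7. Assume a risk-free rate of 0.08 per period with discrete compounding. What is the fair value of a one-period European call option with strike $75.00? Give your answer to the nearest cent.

Risk-neutral probability p = (1 + 0.08 − 0.7)/(1.4 − 0.7) = 0.3800/0.7000 = 0.5429
Terminal stock prices: S_u = 119, S_d = 59.5
Terminal payoffs (S − K): max(44, 0) = 44, max(-15.5, 0) = 0
Node 0 (S = 85): V_0 = 1/1.08·[0.5429·44.0000 + 0.4571·0.0000] = 22.1164

$22.12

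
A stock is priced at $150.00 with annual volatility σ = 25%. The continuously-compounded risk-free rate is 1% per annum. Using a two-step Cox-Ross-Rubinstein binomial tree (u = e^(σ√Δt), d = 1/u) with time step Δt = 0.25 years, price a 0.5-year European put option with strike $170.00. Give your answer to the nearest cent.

CRR parameters: u = e^(σ√Δt) = e^(0.25·√0.25) = 1.1331, d = 1/u = 0.8825
Per-period rate: rΔt = 0.01·0.25 = 0.0025, so R = e^0.0025 = 1.0025
Risk-neutral probability p = (e^0.0025 − 0.8825)/(1.1331 − 0.8825) = 0.1200/0.2507 = 0.4788
Terminal stock prices: S_uu = 192.6, S_ud = 150, S_dd = 116.8
Terminal payoffs (K − S): max(-22.6, 0) = 0, max(20, 0) = 20, max(53.18, 0) = 53.18
Node u (S = 170): V_u = e^(−0.0025)·[0.4788·0.0000 + 0.5212·20.0000] = 10.3984
Node d (S = 132.4): V_d = e^(−0.0025)·[0.4788·20.0000 + 0.5212·53.1799] = 37.2010
Node 0 (S = 150): V_0 = e^(−0.0025)·[0.4788·10.3984 + 0.5212·37.2010] = 24.3077

$24.31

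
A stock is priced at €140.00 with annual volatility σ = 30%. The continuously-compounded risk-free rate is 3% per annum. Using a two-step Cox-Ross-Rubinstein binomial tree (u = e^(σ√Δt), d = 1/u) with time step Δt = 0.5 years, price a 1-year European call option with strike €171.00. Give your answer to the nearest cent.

€9.71

CRR parameters: u = e^(σ√Δt) = e^(0.3·√0.5) = 1.2363, d = 1/u = 0.8089
Per-period rate: rΔt = 0.03·0.5 = 0.015, so R = e^0.015 = 1.0151
Risk-neutral probability p = (e^0.015 − 0.8089)/(1.2363 − 0.8089) = 0.2063/0.4275 = 0.4825
Terminal stock prices: S_uu = 214, S_ud = 140, S_dd = 91.6
Terminal payoffs (S − K): max(42.99, 0) = 42.99, max(-31, 0) = 0, max(-79.4, 0) = 0
Node u (S = 173.1): V_u = e^(−0.015)·[0.4825·42.9851 + 0.5175·0.0000] = 20.4324
Node d (S = 113.2): V_d = e^(−0.015)·[0.4825·0.0000 + 0.5175·0.0000] = 0.0000
Node 0 (S = 140): V_0 = e^(−0.015)·[0.4825·20.4324 + 0.5175·0.0000] = 9.7123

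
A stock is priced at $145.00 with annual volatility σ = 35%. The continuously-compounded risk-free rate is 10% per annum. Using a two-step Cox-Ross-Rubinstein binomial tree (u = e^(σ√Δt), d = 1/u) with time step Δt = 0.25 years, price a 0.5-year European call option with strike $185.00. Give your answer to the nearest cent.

CRR parameters: u = e^(σ√Δt) = e^(0.35·√0.25) = 1.1912, d = 1/u = 0.8395
Per-period rate: rΔt = 0.1·0.25 = 0.025, so R = e^0.025 = 1.0253
Risk-neutral probability p = (e^0.025 − 0.8395)/(1.1912 − 0.8395) = 0.1859/0.3518 = 0.5283
Terminal stock prices: S_uu = 205.8, S_ud = 145, S_dd = 102.2
Terminal payoffs (S − K): max(20.76, 0) = 20.76, max(-40, 0) = 0, max(-82.82, 0) = 0
Node u (S = 172.7): V_u = e^(−0.025)·[0.5283·20.7648 + 0.4717·0.0000] = 10.6996
Node d (S = 121.7): V_d = e^(−0.025)·[0.5283·0.0000 + 0.4717·0.0000] = 0.0000
Node 0 (S = 145): V_0 = e^(−0.025)·[0.5283·10.6996 + 0.4717·0.0000] = 5.5133

$5.51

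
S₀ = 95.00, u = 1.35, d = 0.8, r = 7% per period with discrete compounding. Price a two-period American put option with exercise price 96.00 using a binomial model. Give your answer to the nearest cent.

Risk-neutral probability p = (1 + 0.07 − 0.8)/(1.35 − 0.8) = 0.2700/0.5500 = 0.4909
Terminal stock prices: S_uu = 173.1, S_ud = 102.6, S_dd = 60.8
Terminal payoffs (K − S): max(-77.14, 0) = 0, max(-6.6, 0) = 0, max(35.2, 0) = 35.2
Node u (S = 128.2): continuation = 1/1.07·[0.4909·0.0000 + 0.5091·0.0000] = 0.0000; exercise value = 0.0000 ≤ continuation, so V_u = 0.0000
Node d (S = 76): continuation = 1/1.07·[0.4909·0.0000 + 0.5091·35.2000] = 16.7477; exercise value = 20.0000 > continuation, so V_d = 20.0000 (exercise)
Node 0 (S = 95): continuation = 1/1.07·[0.4909·0.0000 + 0.5091·20.0000] = 9.5157; exercise value = 1.0000 ≤ continuation, so V_0 = 9.5157

9.52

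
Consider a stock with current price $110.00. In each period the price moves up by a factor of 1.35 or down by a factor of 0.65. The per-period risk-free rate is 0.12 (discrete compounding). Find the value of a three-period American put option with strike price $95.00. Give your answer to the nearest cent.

$8.56

Risk-neutral probability p = (1 + 0.12 − 0.65)/(1.35 − 0.65) = 0.4700/0.7000 = 0.6714
Terminal stock prices: S_uuu = 270.6, S_uud = 130.3, S_udd = 62.74, S_ddd = 30.21
Terminal payoffs (K − S): max(-175.6, 0) = 0, max(-35.31, 0) = 0, max(32.26, 0) = 32.26, max(64.79, 0) = 64.79
Node uu (S = 200.5): continuation = 1/1.12·[0.6714·0.0000 + 0.3286·0.0000] = 0.0000; exercise value = 0.0000 ≤ continuation, so V_uu = 0.0000
Node ud (S = 96.53): continuation = 1/1.12·[0.6714·0.0000 + 0.3286·32.2587] = 9.4637; exercise value = 0.0000 ≤ continuation, so V_ud = 9.4637
Node dd (S = 46.48): continuation = 1/1.12·[0.6714·32.2587 + 0.3286·64.7912] = 38.3464; exercise value = 48.5250 > continuation, so V_dd = 48.5250 (exercise)
Node u (S = 148.5): continuation = 1/1.12·[0.6714·0.0000 + 0.3286·9.4637] = 2.7763; exercise value = 0.0000 ≤ continuation, so V_u = 2.7763
Node d (S = 71.5): continuation = 1/1.12·[0.6714·9.4637 + 0.3286·48.5250] = 19.9090; exercise value = 23.5000 > continuation, so V_d = 23.5000 (exercise)
Node 0 (S = 110): continuation = 1/1.12·[0.6714·2.7763 + 0.3286·23.5000] = 8.5585; exercise value = 0.0000 ≤ continuation, so V_0 = 8.5585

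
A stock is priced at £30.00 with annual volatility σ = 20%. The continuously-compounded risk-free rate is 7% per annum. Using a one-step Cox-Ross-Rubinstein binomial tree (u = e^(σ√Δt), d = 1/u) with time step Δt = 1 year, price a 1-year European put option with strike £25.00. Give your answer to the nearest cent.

£0.15

CRR parameters: u = e^(σ√Δt) = e^(0.2·√1) = 1.2214, d = 1/u = 0.8187
Per-period rate: rΔt = 0.07·1 = 0.07, so R = e^0.07 = 1.0725
Risk-neutral probability p = (e^0.07 − 0.8187)/(1.2214 − 0.8187) = 0.2538/0.4027 = 0.6302
Terminal stock prices: S_u = 36.64, S_d = 24.56
Terminal payoffs (K − S): max(-11.64, 0) = 0, max(0.4381, 0) = 0.4381
Node 0 (S = 30): V_0 = e^(−0.07)·[0.6302·0.0000 + 0.3698·0.4381] = 0.1510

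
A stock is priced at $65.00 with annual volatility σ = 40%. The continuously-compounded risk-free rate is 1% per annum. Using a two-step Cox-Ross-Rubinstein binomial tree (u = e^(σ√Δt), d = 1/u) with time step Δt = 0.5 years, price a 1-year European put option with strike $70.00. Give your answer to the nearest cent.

$12.76

CRR parameters: u = e^(σ√Δt) = e^(0.4·√0.5) = 1.3269, d = 1/u = 0.7536
Per-period rate: rΔt = 0.01·0.5 = 0.005, so R = e^0.005 = 1.0050
Risk-neutral probability p = (e^0.005 − 0.7536)/(1.3269 − 0.7536) = 0.2514/0.5733 = 0.4385
Terminal stock prices: S_uu = 114.4, S_ud = 65, S_dd = 36.92
Terminal payoffs (K − S): max(-44.44, 0) = 0, max(5, 0) = 5, max(33.08, 0) = 33.08
Node u (S = 86.25): V_u = e^(−0.005)·[0.4385·0.0000 + 0.5615·5.0000] = 2.7935
Node d (S = 48.99): V_d = e^(−0.005)·[0.4385·5.0000 + 0.5615·33.0819] = 20.6644
Node 0 (S = 65): V_0 = e^(−0.005)·[0.4385·2.7935 + 0.5615·20.6644] = 12.7640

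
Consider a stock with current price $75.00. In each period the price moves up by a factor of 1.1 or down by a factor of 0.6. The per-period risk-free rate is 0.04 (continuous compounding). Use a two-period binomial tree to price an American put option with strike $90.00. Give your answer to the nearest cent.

Risk-neutral probability p = (e^0.04 − 0.6)/(1.1 − 0.6) = 0.4408/0.5000 = 0.8816
Terminal stock prices: S_uu = 90.75, S_ud = 49.5, S_dd = 27
Terminal payoffs (K − S): max(-0.75, 0) = 0, max(40.5, 0) = 40.5, max(63, 0) = 63
Node u (S = 82.5): continuation = e^(−0.04)·[0.8816·0.0000 + 0.1184·40.5000] = 4.6063; exercise value = 7.5000 > continuation, so V_u = 7.5000 (exercise)
Node d (S = 45): continuation = e^(−0.04)·[0.8816·40.5000 + 0.1184·63.0000] = 41.4710; exercise value = 45.0000 > continuation, so V_d = 45.0000 (exercise)
Node 0 (S = 75): continuation = e^(−0.04)·[0.8816·7.5000 + 0.1184·45.0000] = 11.4710; exercise value = 15.0000 > continuation, so V_0 = 15.0000 (exercise)

$15.00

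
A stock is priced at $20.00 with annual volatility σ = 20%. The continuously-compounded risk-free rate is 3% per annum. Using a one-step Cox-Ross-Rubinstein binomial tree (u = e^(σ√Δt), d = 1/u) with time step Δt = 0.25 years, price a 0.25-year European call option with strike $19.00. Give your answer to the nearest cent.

CRR parameters: u = e^(σ√Δt) = e^(0.2·√0.25) = 1.1052, d = 1/u = 0.9048
Per-period rate: rΔt = 0.03·0.25 = 0.0075, so R = e^0.0075 = 1.0075
Risk-neutral probability p = (e^0.0075 − 0.9048)/(1.1052 − 0.9048) = 0.1027/0.2003 = 0.5126
Terminal stock prices: S_u = 22.1, S_d = 18.1
Terminal payoffs (S − K): max(3.103, 0) = 3.103, max(-0.9033, 0) = 0
Node 0 (S = 20): V_0 = e^(−0.0075)·[0.5126·3.1034 + 0.4874·0.0000] = 1.5789

$1.58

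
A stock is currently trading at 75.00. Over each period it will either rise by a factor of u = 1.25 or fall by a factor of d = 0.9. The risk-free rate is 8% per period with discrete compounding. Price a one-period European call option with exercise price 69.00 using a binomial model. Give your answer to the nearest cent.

11.79

Risk-neutral probability p = (1 + 0.08 − 0.9)/(1.25 − 0.9) = 0.1800/0.3500 = 0.5143
Terminal stock prices: S_u = 93.75, S_d = 67.5
Terminal payoffs (S − K): max(24.75, 0) = 24.75, max(-1.5, 0) = 0
Node 0 (S = 75): V_0 = 1/1.08·[0.5143·24.7500 + 0.4857·0.0000] = 11.7857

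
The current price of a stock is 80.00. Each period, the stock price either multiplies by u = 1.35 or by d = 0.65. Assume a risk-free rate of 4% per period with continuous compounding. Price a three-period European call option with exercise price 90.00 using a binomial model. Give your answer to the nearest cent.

18.24

Risk-neutral probability p = (e^0.04 − 0.65)/(1.35 − 0.65) = 0.3908/0.7000 = 0.5583
Terminal stock prices: S_uuu = 196.8, S_uud = 94.77, S_udd = 45.63, S_ddd = 21.97
Terminal payoffs (S − K): max(106.8, 0) = 106.8, max(4.77, 0) = 4.77, max(-44.37, 0) = 0, max(-68.03, 0) = 0
Node uu (S = 145.8): V_uu = e^(−0.04)·[0.5583·106.8300 + 0.4417·4.7700] = 59.3290
Node ud (S = 70.2): V_ud = e^(−0.04)·[0.5583·4.7700 + 0.4417·0.0000] = 2.5587
Node dd (S = 33.8): V_dd = e^(−0.04)·[0.5583·0.0000 + 0.4417·0.0000] = 0.0000
Node u (S = 108): V_u = e^(−0.04)·[0.5583·59.3290 + 0.4417·2.5587] = 32.9105
Node d (S = 52): V_d = e^(−0.04)·[0.5583·2.5587 + 0.4417·0.0000] = 1.3725
Node 0 (S = 80): V_0 = e^(−0.04)·[0.5583·32.9105 + 0.4417·1.3725] = 18.2360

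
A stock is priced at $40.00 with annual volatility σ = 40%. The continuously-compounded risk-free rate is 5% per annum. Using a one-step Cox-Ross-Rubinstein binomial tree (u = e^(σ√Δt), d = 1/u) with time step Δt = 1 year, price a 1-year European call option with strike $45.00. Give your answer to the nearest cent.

CRR parameters: u = e^(σ√Δt) = e^(0.4·√1) = 1.4918, d = 1/u = 0.6703
Per-period rate: rΔt = 0.05·1 = 0.05, so R = e^0.05 = 1.0513
Risk-neutral probability p = (e^0.05 − 0.6703)/(1.4918 − 0.6703) = 0.3810/0.8215 = 0.4637
Terminal stock prices: S_u = 59.67, S_d = 26.81
Terminal payoffs (S − K): max(14.67, 0) = 14.67, max(-18.19, 0) = 0
Node 0 (S = 40): V_0 = e^(−0.05)·[0.4637·14.6730 + 0.5363·0.0000] = 6.4724

$6.47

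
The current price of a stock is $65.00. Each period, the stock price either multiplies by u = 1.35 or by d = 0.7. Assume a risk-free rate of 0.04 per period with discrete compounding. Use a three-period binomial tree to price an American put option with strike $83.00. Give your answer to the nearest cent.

Risk-neutral probability p = (1 + 0.04 − 0.7)/(1.35 − 0.7) = 0.3400/0.6500 = 0.5231
Terminal stock prices: S_uuu = 159.9, S_uud = 82.92, S_udd = 43, S_ddd = 22.29
Terminal payoffs (K − S): max(-76.92, 0) = 0, max(0.07625, 0) = 0.07625, max(40, 0) = 40, max(60.71, 0) = 60.71
Node uu (S = 118.5): continuation = 1/1.04·[0.5231·0.0000 + 0.4769·0.0762] = 0.0350; exercise value = 0.0000 ≤ continuation, so V_uu = 0.0350
Node ud (S = 61.42): continuation = 1/1.04·[0.5231·0.0762 + 0.4769·40.0025] = 18.3827; exercise value = 21.5750 > continuation, so V_ud = 21.5750 (exercise)
Node dd (S = 31.85): continuation = 1/1.04·[0.5231·40.0025 + 0.4769·60.7050] = 47.9577; exercise value = 51.1500 > continuation, so V_dd = 51.1500 (exercise)
Node u (S = 87.75): continuation = 1/1.04·[0.5231·0.0350 + 0.4769·21.5750] = 9.9114; exercise value = 0.0000 ≤ continuation, so V_u = 9.9114
Node d (S = 45.5): continuation = 1/1.04·[0.5231·21.5750 + 0.4769·51.1500] = 34.3077; exercise value = 37.5000 > continuation, so V_d = 37.5000 (exercise)
Node 0 (S = 65): continuation = 1/1.04·[0.5231·9.9114 + 0.4769·37.5000] = 22.1818; exercise value = 18.0000 ≤ continuation, so V_0 = 22.1818

$22.18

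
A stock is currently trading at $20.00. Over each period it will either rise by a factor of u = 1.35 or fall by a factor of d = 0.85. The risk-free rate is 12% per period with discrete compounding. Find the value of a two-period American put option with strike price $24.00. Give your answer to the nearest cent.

Risk-neutral probability p = (1 + 0.12 − 0.85)/(1.35 − 0.85) = 0.2700/0.5000 = 0.5400
Terminal stock prices: S_uu = 36.45, S_ud = 22.95, S_dd = 14.45
Terminal payoffs (K − S): max(-12.45, 0) = 0, max(1.05, 0) = 1.05, max(9.55, 0) = 9.55
Node u (S = 27): continuation = 1/1.12·[0.5400·0.0000 + 0.4600·1.0500] = 0.4313; exercise value = 0.0000 ≤ continuation, so V_u = 0.4313
Node d (S = 17): continuation = 1/1.12·[0.5400·1.0500 + 0.4600·9.5500] = 4.4286; exercise value = 7.0000 > continuation, so V_d = 7.0000 (exercise)
Node 0 (S = 20): continuation = 1/1.12·[0.5400·0.4313 + 0.4600·7.0000] = 3.0829; exercise value = 4.0000 > continuation, so V_0 = 4.0000 (exercise)

$4.00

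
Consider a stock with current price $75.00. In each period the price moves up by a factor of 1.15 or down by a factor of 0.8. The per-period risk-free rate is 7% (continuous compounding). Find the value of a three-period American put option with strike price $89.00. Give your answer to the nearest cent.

Risk-neutral probability p = (e^0.07 − 0.8)/(1.15 − 0.8) = 0.2725/0.3500 = 0.7786
Terminal stock prices: S_uuu = 114.1, S_uud = 79.35, S_udd = 55.2, S_ddd = 38.4
Terminal payoffs (K − S): max(-25.07, 0) = 0, max(9.65, 0) = 9.65, max(33.8, 0) = 33.8, max(50.6, 0) = 50.6
Node uu (S = 99.19): continuation = e^(−0.07)·[0.7786·0.0000 + 0.2214·9.6500] = 1.9921; exercise value = 0.0000 ≤ continuation, so V_uu = 1.9921
Node ud (S = 69): continuation = e^(−0.07)·[0.7786·9.6500 + 0.2214·33.8000] = 13.9830; exercise value = 20.0000 > continuation, so V_ud = 20.0000 (exercise)
Node dd (S = 48): continuation = e^(−0.07)·[0.7786·33.8000 + 0.2214·50.6000] = 34.9830; exercise value = 41.0000 > continuation, so V_dd = 41.0000 (exercise)
Node u (S = 86.25): continuation = e^(−0.07)·[0.7786·1.9921 + 0.2214·20.0000] = 5.5749; exercise value = 2.7500 ≤ continuation, so V_u = 5.5749
Node d (S = 60): continuation = e^(−0.07)·[0.7786·20.0000 + 0.2214·41.0000] = 22.9830; exercise value = 29.0000 > continuation, so V_d = 29.0000 (exercise)
Node 0 (S = 75): continuation = e^(−0.07)·[0.7786·5.5749 + 0.2214·29.0000] = 10.0338; exercise value = 14.0000 > continuation, so V_0 = 14.0000 (exercise)

$14.00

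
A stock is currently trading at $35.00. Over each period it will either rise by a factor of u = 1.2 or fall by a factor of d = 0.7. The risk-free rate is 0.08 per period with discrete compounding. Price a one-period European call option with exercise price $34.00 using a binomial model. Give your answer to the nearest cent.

$5.63

Risk-neutral probability p = (1 + 0.08 − 0.7)/(1.2 − 0.7) = 0.3800/0.5000 = 0.7600
Terminal stock prices: S_u = 42, S_d = 24.5
Terminal payoffs (S − K): max(8, 0) = 8, max(-9.5, 0) = 0
Node 0 (S = 35): V_0 = 1/1.08·[0.7600·8.0000 + 0.2400·0.0000] = 5.6296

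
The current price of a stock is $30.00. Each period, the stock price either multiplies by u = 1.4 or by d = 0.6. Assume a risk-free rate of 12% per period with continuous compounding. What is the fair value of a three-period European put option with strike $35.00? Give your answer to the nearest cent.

$3.97

Risk-neutral probability p = (e^0.12 − 0.6)/(1.4 − 0.6) = 0.5275/0.8000 = 0.6594
Terminal stock prices: S_uuu = 82.32, S_uud = 35.28, S_udd = 15.12, S_ddd = 6.48
Terminal payoffs (K − S): max(-47.32, 0) = 0, max(-0.28, 0) = 0, max(19.88, 0) = 19.88, max(28.52, 0) = 28.52
Node uu (S = 58.8): V_uu = e^(−0.12)·[0.6594·0.0000 + 0.3406·0.0000] = 0.0000
Node ud (S = 25.2): V_ud = e^(−0.12)·[0.6594·0.0000 + 0.3406·19.8800] = 6.0060
Node dd (S = 10.8): V_dd = e^(−0.12)·[0.6594·19.8800 + 0.3406·28.5200] = 20.2422
Node u (S = 42): V_u = e^(−0.12)·[0.6594·0.0000 + 0.3406·6.0060] = 1.8145
Node d (S = 18): V_d = e^(−0.12)·[0.6594·6.0060 + 0.3406·20.2422] = 9.6277
Node 0 (S = 30): V_0 = e^(−0.12)·[0.6594·1.8145 + 0.3406·9.6277] = 3.9698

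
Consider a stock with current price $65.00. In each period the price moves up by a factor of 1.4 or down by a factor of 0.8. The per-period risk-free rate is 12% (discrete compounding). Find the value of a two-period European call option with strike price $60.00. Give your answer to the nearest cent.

$20.36

Risk-neutral probability p = (1 + 0.12 − 0.8)/(1.4 − 0.8) = 0.3200/0.6000 = 0.5333
Terminal stock prices: S_uu = 127.4, S_ud = 72.8, S_dd = 41.6
Terminal payoffs (S − K): max(67.4, 0) = 67.4, max(12.8, 0) = 12.8, max(-18.4, 0) = 0
Node u (S = 91): V_u = 1/1.12·[0.5333·67.4000 + 0.4667·12.8000] = 37.4286
Node d (S = 52): V_d = 1/1.12·[0.5333·12.8000 + 0.4667·0.0000] = 6.0952
Node 0 (S = 65): V_0 = 1/1.12·[0.5333·37.4286 + 0.4667·6.0952] = 20.3628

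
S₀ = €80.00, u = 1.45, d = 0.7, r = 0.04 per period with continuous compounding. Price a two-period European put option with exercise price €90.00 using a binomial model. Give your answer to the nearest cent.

Risk-neutral probability p = (e^0.04 − 0.7)/(1.45 − 0.7) = 0.3408/0.7500 = 0.4544
Terminal stock prices: S_uu = 168.2, S_ud = 81.2, S_dd = 39.2
Terminal payoffs (K − S): max(-78.2, 0) = 0, max(8.8, 0) = 8.8, max(50.8, 0) = 50.8
Node u (S = 116): V_u = e^(−0.04)·[0.4544·0.0000 + 0.5456·8.8000] = 4.6129
Node d (S = 56): V_d = e^(−0.04)·[0.4544·8.8000 + 0.5456·50.8000] = 30.4710
Node 0 (S = 80): V_0 = e^(−0.04)·[0.4544·4.6129 + 0.5456·30.4710] = 17.9867

€17.99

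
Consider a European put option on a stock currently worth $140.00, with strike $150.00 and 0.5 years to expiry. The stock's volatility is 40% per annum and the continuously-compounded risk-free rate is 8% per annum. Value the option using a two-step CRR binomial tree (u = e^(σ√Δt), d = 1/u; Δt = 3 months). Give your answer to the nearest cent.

$18.27

CRR parameters: u = e^(σ√Δt) = e^(0.4·√0.25) = 1.2214, d = 1/u = 0.8187
Per-period rate: rΔt = 0.08·0.25 = 0.02, so R = e^0.02 = 1.0202
Risk-neutral probability p = (e^0.02 − 0.8187)/(1.2214 − 0.8187) = 0.2015/0.4027 = 0.5003
Terminal stock prices: S_uu = 208.9, S_ud = 140, S_dd = 93.84
Terminal payoffs (K − S): max(-58.86, 0) = 0, max(10, 0) = 10, max(56.16, 0) = 56.16
Node u (S = 171): V_u = e^(−0.02)·[0.5003·0.0000 + 0.4997·10.0000] = 4.8977
Node d (S = 114.6): V_d = e^(−0.02)·[0.5003·10.0000 + 0.4997·56.1552] = 32.4075
Node 0 (S = 140): V_0 = e^(−0.02)·[0.5003·4.8977 + 0.4997·32.4075] = 18.2742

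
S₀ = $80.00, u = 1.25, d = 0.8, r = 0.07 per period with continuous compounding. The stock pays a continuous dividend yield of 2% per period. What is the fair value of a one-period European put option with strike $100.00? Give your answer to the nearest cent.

Per-period risk-free factor R = e^0.07 = 1.0725; dividend-adjusted growth = e^(0.07−0.02) = 1.0513.
Risk-neutral probability p = (1.0513 − 0.8)/(1.25 − 0.8) = 0.2513/0.4500 = 0.5584
Terminal stock prices: S_u = 100, S_d = 64
Terminal payoffs (K − S): max(0, 0) = 0, max(36, 0) = 36
Node 0 (S = 80): V_0 = e^(−0.07)·[0.5584·0.0000 + 0.4416·36.0000] = 14.8235

$14.82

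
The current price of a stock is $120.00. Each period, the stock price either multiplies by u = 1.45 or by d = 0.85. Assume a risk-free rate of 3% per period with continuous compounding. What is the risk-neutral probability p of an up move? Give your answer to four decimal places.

Risk-neutral probability p = (e^0.03 − 0.85)/(1.45 − 0.85) = 0.1805/0.6000 = 0.3008

p = 0.3008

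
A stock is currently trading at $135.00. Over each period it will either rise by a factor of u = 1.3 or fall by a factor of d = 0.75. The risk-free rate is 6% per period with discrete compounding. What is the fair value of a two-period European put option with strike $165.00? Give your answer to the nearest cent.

Risk-neutral probability p = (1 + 0.06 − 0.75)/(1.3 − 0.75) = 0.3100/0.5500 = 0.5636
Terminal stock prices: S_uu = 228.2, S_ud = 131.6, S_dd = 75.94
Terminal payoffs (K − S): max(-63.15, 0) = 0, max(33.38, 0) = 33.38, max(89.06, 0) = 89.06
Node u (S = 175.5): V_u = 1/1.06·[0.5636·0.0000 + 0.4364·33.3750] = 13.7393
Node d (S = 101.2): V_d = 1/1.06·[0.5636·33.3750 + 0.4364·89.0625] = 54.4104
Node 0 (S = 135): V_0 = 1/1.06·[0.5636·13.7393 + 0.4364·54.4104] = 29.7044

$29.70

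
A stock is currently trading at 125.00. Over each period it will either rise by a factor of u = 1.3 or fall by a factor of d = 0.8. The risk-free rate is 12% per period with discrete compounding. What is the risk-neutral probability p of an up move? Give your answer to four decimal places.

p = 0.6400

Risk-neutral probability p = (1 + 0.12 − 0.8)/(1.3 − 0.8) = 0.3200/0.5000 = 0.6400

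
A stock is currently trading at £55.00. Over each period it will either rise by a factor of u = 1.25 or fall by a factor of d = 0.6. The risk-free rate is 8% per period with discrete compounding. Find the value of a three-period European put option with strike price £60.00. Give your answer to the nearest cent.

£7.79

Risk-neutral probability p = (1 + 0.08 − 0.6)/(1.25 − 0.6) = 0.4800/0.6500 = 0.7385
Terminal stock prices: S_uuu = 107.4, S_uud = 51.56, S_udd = 24.75, S_ddd = 11.88
Terminal payoffs (K − S): max(-47.42, 0) = 0, max(8.438, 0) = 8.438, max(35.25, 0) = 35.25, max(48.12, 0) = 48.12
Node uu (S = 85.94): V_uu = 1/1.08·[0.7385·0.0000 + 0.2615·8.4375] = 2.0433
Node ud (S = 41.25): V_ud = 1/1.08·[0.7385·8.4375 + 0.2615·35.2500] = 14.3056
Node dd (S = 19.8): V_dd = 1/1.08·[0.7385·35.2500 + 0.2615·48.1200] = 35.7556
Node u (S = 68.75): V_u = 1/1.08·[0.7385·2.0433 + 0.2615·14.3056] = 4.8614
Node d (S = 33): V_d = 1/1.08·[0.7385·14.3056 + 0.2615·35.7556] = 18.4403
Node 0 (S = 55): V_0 = 1/1.08·[0.7385·4.8614 + 0.2615·18.4403] = 7.7897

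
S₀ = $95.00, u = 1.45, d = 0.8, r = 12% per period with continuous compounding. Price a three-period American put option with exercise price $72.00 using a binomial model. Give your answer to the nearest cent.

$2.17

Risk-neutral probability p = (e^0.12 − 0.8)/(1.45 − 0.8) = 0.3275/0.6500 = 0.5038
Terminal stock prices: S_uuu = 289.6, S_uud = 159.8, S_udd = 88.16, S_ddd = 48.64
Terminal payoffs (K − S): max(-217.6, 0) = 0, max(-87.79, 0) = 0, max(-16.16, 0) = 0, max(23.36, 0) = 23.36
Node uu (S = 199.7): continuation = e^(−0.12)·[0.5038·0.0000 + 0.4962·0.0000] = 0.0000; exercise value = 0.0000 ≤ continuation, so V_uu = 0.0000
Node ud (S = 110.2): continuation = e^(−0.12)·[0.5038·0.0000 + 0.4962·0.0000] = 0.0000; exercise value = 0.0000 ≤ continuation, so V_ud = 0.0000
Node dd (S = 60.8): continuation = e^(−0.12)·[0.5038·0.0000 + 0.4962·23.3600] = 10.2796; exercise value = 11.2000 > continuation, so V_dd = 11.2000 (exercise)
Node u (S = 137.8): continuation = e^(−0.12)·[0.5038·0.0000 + 0.4962·0.0000] = 0.0000; exercise value = 0.0000 ≤ continuation, so V_u = 0.0000
Node d (S = 76): continuation = e^(−0.12)·[0.5038·0.0000 + 0.4962·11.2000] = 4.9286; exercise value = 0.0000 ≤ continuation, so V_d = 4.9286
Node 0 (S = 95): continuation = e^(−0.12)·[0.5038·0.0000 + 0.4962·4.9286] = 2.1688; exercise value = 0.0000 ≤ continuation, so V_0 = 2.1688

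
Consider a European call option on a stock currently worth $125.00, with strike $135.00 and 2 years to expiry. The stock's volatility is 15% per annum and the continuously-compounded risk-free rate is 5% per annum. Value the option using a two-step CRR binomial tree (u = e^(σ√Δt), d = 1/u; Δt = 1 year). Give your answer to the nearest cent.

$12.22

CRR parameters: u = e^(σ√Δt) = e^(0.15·√1) = 1.1618, d = 1/u = 0.8607
Per-period rate: rΔt = 0.05·1 = 0.05, so R = e^0.05 = 1.0513
Risk-neutral probability p = (e^0.05 − 0.8607)/(1.1618 − 0.8607) = 0.1906/0.3011 = 0.6328
Terminal stock prices: S_uu = 168.7, S_ud = 125, S_dd = 92.6
Terminal payoffs (S − K): max(33.73, 0) = 33.73, max(-10, 0) = 0, max(-42.4, 0) = 0
Node u (S = 145.2): V_u = e^(−0.05)·[0.6328·33.7324 + 0.3672·0.0000] = 20.3059
Node d (S = 107.6): V_d = e^(−0.05)·[0.6328·0.0000 + 0.3672·0.0000] = 0.0000
Node 0 (S = 125): V_0 = e^(−0.05)·[0.6328·20.3059 + 0.3672·0.0000] = 12.2236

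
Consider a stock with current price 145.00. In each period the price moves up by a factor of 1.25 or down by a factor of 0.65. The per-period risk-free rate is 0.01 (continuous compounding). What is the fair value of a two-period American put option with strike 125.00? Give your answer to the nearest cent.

13.87

Risk-neutral probability p = (e^0.01 − 0.65)/(1.25 − 0.65) = 0.3601/0.6000 = 0.6001
Terminal stock prices: S_uu = 226.6, S_ud = 117.8, S_dd = 61.26
Terminal payoffs (K − S): max(-101.6, 0) = 0, max(7.188, 0) = 7.188, max(63.74, 0) = 63.74
Node u (S = 181.2): continuation = e^(−0.01)·[0.6001·0.0000 + 0.3999·7.1875] = 2.8458; exercise value = 0.0000 ≤ continuation, so V_u = 2.8458
Node d (S = 94.25): continuation = e^(−0.01)·[0.6001·7.1875 + 0.3999·63.7375] = 29.5062; exercise value = 30.7500 > continuation, so V_d = 30.7500 (exercise)
Node 0 (S = 145): continuation = e^(−0.01)·[0.6001·2.8458 + 0.3999·30.7500] = 13.8658; exercise value = 0.0000 ≤ continuation, so V_0 = 13.8658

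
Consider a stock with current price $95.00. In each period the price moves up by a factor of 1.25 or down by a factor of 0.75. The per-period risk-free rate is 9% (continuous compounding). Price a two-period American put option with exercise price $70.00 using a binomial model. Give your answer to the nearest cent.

$1.34

Risk-neutral probability p = (e^0.09 − 0.75)/(1.25 − 0.75) = 0.3442/0.5000 = 0.6883
Terminal stock prices: S_uu = 148.4, S_ud = 89.06, S_dd = 53.44
Terminal payoffs (K − S): max(-78.44, 0) = 0, max(-19.06, 0) = 0, max(16.56, 0) = 16.56
Node u (S = 118.8): continuation = e^(−0.09)·[0.6883·0.0000 + 0.3117·0.0000] = 0.0000; exercise value = 0.0000 ≤ continuation, so V_u = 0.0000
Node d (S = 71.25): continuation = e^(−0.09)·[0.6883·0.0000 + 0.3117·16.5625] = 4.7175; exercise value = 0.0000 ≤ continuation, so V_d = 4.7175
Node 0 (S = 95): continuation = e^(−0.09)·[0.6883·0.0000 + 0.3117·4.7175] = 1.3437; exercise value = 0.0000 ≤ continuation, so V_0 = 1.3437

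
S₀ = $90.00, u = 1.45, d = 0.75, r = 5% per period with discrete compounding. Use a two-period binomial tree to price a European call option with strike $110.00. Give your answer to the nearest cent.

Risk-neutral probability p = (1 + 0.05 − 0.75)/(1.45 − 0.75) = 0.3000/0.7000 = 0.4286
Terminal stock prices: S_uu = 189.2, S_ud = 97.88, S_dd = 50.62
Terminal payoffs (S − K): max(79.22, 0) = 79.22, max(-12.12, 0) = 0, max(-59.38, 0) = 0
Node u (S = 130.5): V_u = 1/1.05·[0.4286·79.2250 + 0.5714·0.0000] = 32.3367
Node d (S = 67.5): V_d = 1/1.05·[0.4286·0.0000 + 0.5714·0.0000] = 0.0000
Node 0 (S = 90): V_0 = 1/1.05·[0.4286·32.3367 + 0.5714·0.0000] = 13.1987

$13.20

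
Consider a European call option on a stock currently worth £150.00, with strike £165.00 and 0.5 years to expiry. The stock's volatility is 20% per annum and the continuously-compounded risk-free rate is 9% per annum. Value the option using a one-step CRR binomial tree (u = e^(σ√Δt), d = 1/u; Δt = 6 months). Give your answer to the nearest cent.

CRR parameters: u = e^(σ√Δt) = e^(0.2·√0.5) = 1.1519, d = 1/u = 0.8681
Per-period rate: rΔt = 0.09·0.5 = 0.045, so R = e^0.045 = 1.0460
Risk-neutral probability p = (e^0.045 − 0.8681)/(1.1519 − 0.8681) = 0.1779/0.2838 = 0.6269
Terminal stock prices: S_u = 172.8, S_d = 130.2
Terminal payoffs (S − K): max(7.786, 0) = 7.786, max(-34.78, 0) = 0
Node 0 (S = 150): V_0 = e^(−0.045)·[0.6269·7.7865 + 0.3731·0.0000] = 4.6665

£4.67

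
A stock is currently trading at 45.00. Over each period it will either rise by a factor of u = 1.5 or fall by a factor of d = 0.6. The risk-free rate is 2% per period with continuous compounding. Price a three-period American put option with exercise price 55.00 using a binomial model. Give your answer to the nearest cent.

18.47

Risk-neutral probability p = (e^0.02 − 0.6)/(1.5 − 0.6) = 0.4202/0.9000 = 0.4669
Terminal stock prices: S_uuu = 151.9, S_uud = 60.75, S_udd = 24.3, S_ddd = 9.72
Terminal payoffs (K − S): max(-96.88, 0) = 0, max(-5.75, 0) = 0, max(30.7, 0) = 30.7, max(45.28, 0) = 45.28
Node uu (S = 101.2): continuation = e^(−0.02)·[0.4669·0.0000 + 0.5331·0.0000] = 0.0000; exercise value = 0.0000 ≤ continuation, so V_uu = 0.0000
Node ud (S = 40.5): continuation = e^(−0.02)·[0.4669·0.0000 + 0.5331·30.7000] = 16.0424; exercise value = 14.5000 ≤ continuation, so V_ud = 16.0424
Node dd (S = 16.2): continuation = e^(−0.02)·[0.4669·30.7000 + 0.5331·45.2800] = 37.7109; exercise value = 38.8000 > continuation, so V_dd = 38.8000 (exercise)
Node u (S = 67.5): continuation = e^(−0.02)·[0.4669·0.0000 + 0.5331·16.0424] = 8.3830; exercise value = 0.0000 ≤ continuation, so V_u = 8.3830
Node d (S = 27): continuation = e^(−0.02)·[0.4669·16.0424 + 0.5331·38.8000] = 27.6168; exercise value = 28.0000 > continuation, so V_d = 28.0000 (exercise)
Node 0 (S = 45): continuation = e^(−0.02)·[0.4669·8.3830 + 0.5331·28.0000] = 18.4679; exercise value = 10.0000 ≤ continuation, so V_0 = 18.4679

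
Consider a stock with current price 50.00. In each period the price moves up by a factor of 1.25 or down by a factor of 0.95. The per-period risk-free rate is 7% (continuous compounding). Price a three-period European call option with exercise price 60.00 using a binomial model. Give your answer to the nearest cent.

5.49

Risk-neutral probability p = (e^0.07 − 0.95)/(1.25 − 0.95) = 0.1225/0.3000 = 0.4084
Terminal stock prices: S_uuu = 97.66, S_uud = 74.22, S_udd = 56.41, S_ddd = 42.87
Terminal payoffs (S − K): max(37.66, 0) = 37.66, max(14.22, 0) = 14.22, max(-3.594, 0) = 0, max(-17.13, 0) = 0
Node uu (S = 78.12): V_uu = e^(−0.07)·[0.4084·37.6562 + 0.5916·14.2188] = 22.1814
Node ud (S = 59.38): V_ud = e^(−0.07)·[0.4084·14.2188 + 0.5916·0.0000] = 5.4138
Node dd (S = 45.12): V_dd = e^(−0.07)·[0.4084·0.0000 + 0.5916·0.0000] = 0.0000
Node u (S = 62.5): V_u = e^(−0.07)·[0.4084·22.1814 + 0.5916·5.4138] = 11.4321
Node d (S = 47.5): V_d = e^(−0.07)·[0.4084·5.4138 + 0.5916·0.0000] = 2.0613
Node 0 (S = 50): V_0 = e^(−0.07)·[0.4084·11.4321 + 0.5916·2.0613] = 5.4899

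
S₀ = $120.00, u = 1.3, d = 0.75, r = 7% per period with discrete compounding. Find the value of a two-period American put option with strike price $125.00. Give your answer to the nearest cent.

$15.38

Risk-neutral probability p = (1 + 0.07 − 0.75)/(1.3 − 0.75) = 0.3200/0.5500 = 0.5818
Terminal stock prices: S_uu = 202.8, S_ud = 117, S_dd = 67.5
Terminal payoffs (K − S): max(-77.8, 0) = 0, max(8, 0) = 8, max(57.5, 0) = 57.5
Node u (S = 156): continuation = 1/1.07·[0.5818·0.0000 + 0.4182·8.0000] = 3.1266; exercise value = 0.0000 ≤ continuation, so V_u = 3.1266
Node d (S = 90): continuation = 1/1.07·[0.5818·8.0000 + 0.4182·57.5000] = 26.8224; exercise value = 35.0000 > continuation, so V_d = 35.0000 (exercise)
Node 0 (S = 120): continuation = 1/1.07·[0.5818·3.1266 + 0.4182·35.0000] = 15.3789; exercise value = 5.0000 ≤ continuation, so V_0 = 15.3789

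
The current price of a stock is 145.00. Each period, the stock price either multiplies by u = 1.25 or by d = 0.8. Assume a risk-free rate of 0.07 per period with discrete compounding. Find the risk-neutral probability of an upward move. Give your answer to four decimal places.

Risk-neutral probability p = (1 + 0.07 − 0.8)/(1.25 − 0.8) = 0.2700/0.4500 = 0.6000

p = 0.6000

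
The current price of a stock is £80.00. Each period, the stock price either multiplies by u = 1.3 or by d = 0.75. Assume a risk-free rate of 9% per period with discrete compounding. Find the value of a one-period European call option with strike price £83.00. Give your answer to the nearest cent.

Risk-neutral probability p = (1 + 0.09 − 0.75)/(1.3 − 0.75) = 0.3400/0.5500 = 0.6182
Terminal stock prices: S_u = 104, S_d = 60
Terminal payoffs (S − K): max(21, 0) = 21, max(-23, 0) = 0
Node 0 (S = 80): V_0 = 1/1.09·[0.6182·21.0000 + 0.3818·0.0000] = 11.9099

£11.91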